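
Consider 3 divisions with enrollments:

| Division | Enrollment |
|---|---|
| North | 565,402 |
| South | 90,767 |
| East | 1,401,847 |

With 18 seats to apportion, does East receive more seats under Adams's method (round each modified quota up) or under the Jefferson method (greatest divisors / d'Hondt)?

Adams: North 5, South 1, East 12.
Jefferson: North 5, South 0, East 13.
East gets 12 under Adams and 13 under Jefferson.

Jefferson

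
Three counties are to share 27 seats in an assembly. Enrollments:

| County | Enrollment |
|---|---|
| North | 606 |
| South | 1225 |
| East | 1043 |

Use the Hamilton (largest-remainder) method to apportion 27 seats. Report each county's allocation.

North 6, South 11, East 10

Total 2874; standard divisor 2874/27 ≈ 106.444.
Standard quotas: North 5.693, South 11.508, East 9.799.
Lower quotas: North 5, South 11, East 9 (sum 25, leaving 2 seats).
Remainders in descending order: East 0.799, North 0.693, South 0.508.
The surplus seats go to East, North.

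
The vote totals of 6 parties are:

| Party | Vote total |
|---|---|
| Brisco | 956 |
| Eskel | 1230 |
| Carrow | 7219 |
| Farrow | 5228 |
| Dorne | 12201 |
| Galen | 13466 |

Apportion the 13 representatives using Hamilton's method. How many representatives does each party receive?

The standard divisor is 40300/13 = 3100.
Standard quotas: Brisco 0.3084, Eskel 0.3968, Carrow 2.3287, Farrow 1.6865, Dorne 3.9358, Galen 4.3439.
Lower quotas: Brisco 0, Eskel 0, Carrow 2, Farrow 1, Dorne 3, Galen 4 (sum 10, leaving 3 seats).
Remainders in descending order: Dorne 0.9358, Farrow 0.6865, Eskel 0.3968, Galen 0.3439, Carrow 0.3287, Brisco 0.3084.
The surplus seats go to Dorne, Farrow, Eskel.

Brisco=0, Eskel=1, Carrow=2, Farrow=2, Dorne=4, Galen=4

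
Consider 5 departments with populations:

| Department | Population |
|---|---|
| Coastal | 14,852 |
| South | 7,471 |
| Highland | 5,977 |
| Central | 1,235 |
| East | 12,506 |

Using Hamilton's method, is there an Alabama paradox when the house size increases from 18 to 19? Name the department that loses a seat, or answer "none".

At 18 seats: Coastal 6, South 3, Highland 3, Central 1, East 5.
At 19 seats: Coastal 7, South 3, Highland 3, Central 0, East 6.
Central drops from 1 to 0.

Central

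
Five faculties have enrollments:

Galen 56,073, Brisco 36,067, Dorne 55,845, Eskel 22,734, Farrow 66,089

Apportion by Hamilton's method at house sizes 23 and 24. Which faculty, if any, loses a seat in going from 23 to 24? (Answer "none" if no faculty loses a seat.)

At 23 seats: Galen 6, Brisco 4, Dorne 5, Eskel 2, Farrow 6.
At 24 seats: Galen 6, Brisco 3, Dorne 6, Eskel 2, Farrow 7.
Brisco drops from 4 to 3.

Brisco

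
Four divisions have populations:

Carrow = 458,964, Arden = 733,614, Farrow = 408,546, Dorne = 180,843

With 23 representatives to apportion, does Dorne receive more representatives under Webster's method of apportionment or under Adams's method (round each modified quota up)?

Adams

Webster: Carrow 6, Arden 10, Farrow 5, Dorne 2.
Adams: Carrow 6, Arden 9, Farrow 5, Dorne 3.
Dorne gets 2 under Webster and 3 under Adams.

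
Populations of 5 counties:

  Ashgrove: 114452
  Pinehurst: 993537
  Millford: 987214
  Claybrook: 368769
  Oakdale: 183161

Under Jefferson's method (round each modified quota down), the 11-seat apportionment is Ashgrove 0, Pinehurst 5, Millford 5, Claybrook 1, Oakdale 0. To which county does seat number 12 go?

Claybrook

Priority for the next seat is population ÷ (current seats + 1).
Priorities: Ashgrove 114452.000, Pinehurst 165589.500, Millford 164535.667, Claybrook 184384.500, Oakdale 183161.000.
Highest priority: Claybrook.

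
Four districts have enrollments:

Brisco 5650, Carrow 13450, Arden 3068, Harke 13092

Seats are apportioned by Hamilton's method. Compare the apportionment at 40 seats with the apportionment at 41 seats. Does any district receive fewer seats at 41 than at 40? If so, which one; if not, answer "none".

At 40 seats: Brisco 6, Carrow 15, Arden 4, Harke 15.
At 41 seats: Brisco 7, Carrow 16, Arden 3, Harke 15.
Arden drops from 4 to 3.

Arden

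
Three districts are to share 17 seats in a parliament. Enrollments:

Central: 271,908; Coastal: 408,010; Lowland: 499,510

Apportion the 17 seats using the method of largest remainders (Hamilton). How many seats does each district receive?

Central 4, Coastal 6, Lowland 7

Standard divisor: 1179428 ÷ 17 ≈ 69378.118.
Standard quotas: Central 3.9192, Coastal 5.8810, Lowland 7.1998.
Lower quotas: Central 3, Coastal 5, Lowland 7 (sum 15, leaving 2 seats).
Remainders in descending order: Central 0.9192, Coastal 0.8810, Lowland 0.1998.
Largest remainders: Central, Coastal receive the extra seats.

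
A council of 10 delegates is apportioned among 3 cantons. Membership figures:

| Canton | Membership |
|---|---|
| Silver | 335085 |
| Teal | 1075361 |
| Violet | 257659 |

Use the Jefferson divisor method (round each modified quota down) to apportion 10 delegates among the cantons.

Standard divisor 1668105/10 ≈ 166810.5; standard quotas: Silver 2.009, Teal 6.447, Violet 1.545.
Rounding down gives 2, 6, 1 = 9 seats, so the divisor must be adjusted.
With modified divisor 144000: modified quotas Silver 2.327, Teal 7.468, Violet 1.789.
Rounding down: Silver 2, Teal 7, Violet 1 (total 10).

Silver 2; Teal 7; Violet 1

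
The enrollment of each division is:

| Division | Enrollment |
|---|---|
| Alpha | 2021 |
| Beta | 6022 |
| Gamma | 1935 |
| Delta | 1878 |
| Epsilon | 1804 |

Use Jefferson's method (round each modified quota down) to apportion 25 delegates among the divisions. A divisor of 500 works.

Alpha 4, Beta 12, Gamma 3, Delta 3, Epsilon 3

With modified divisor 500: modified quotas Alpha 4.042, Beta 12.044, Gamma 3.870, Delta 3.756, Epsilon 3.608.
Rounding down: Alpha 4, Beta 12, Gamma 3, Delta 3, Epsilon 3 (total 25).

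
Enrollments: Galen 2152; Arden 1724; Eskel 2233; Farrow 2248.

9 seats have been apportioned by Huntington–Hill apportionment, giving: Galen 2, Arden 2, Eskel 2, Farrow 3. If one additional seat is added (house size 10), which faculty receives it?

Priority for the next seat is population ÷ (√(s·(s+1))).
Priorities: Galen 878.550, Arden 703.820, Eskel 911.618, Farrow 648.942.
Highest priority: Eskel.

Eskel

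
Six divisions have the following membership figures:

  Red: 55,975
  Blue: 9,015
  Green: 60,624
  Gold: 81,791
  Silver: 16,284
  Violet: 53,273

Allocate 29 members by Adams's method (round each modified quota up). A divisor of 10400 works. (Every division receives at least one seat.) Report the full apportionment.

With modified divisor 10400: modified quotas Red 5.382, Blue 0.867, Green 5.829, Gold 7.865, Silver 1.566, Violet 5.122.
Rounding up: Red 6, Blue 1, Green 6, Gold 8, Silver 2, Violet 6 (total 29).

Red: 6; Blue: 1; Green: 6; Gold: 8; Silver: 2; Violet: 6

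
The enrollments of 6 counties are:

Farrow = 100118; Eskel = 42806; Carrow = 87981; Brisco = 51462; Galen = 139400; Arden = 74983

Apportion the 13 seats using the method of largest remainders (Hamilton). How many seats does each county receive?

Total 496750; standard divisor 496750/13 ≈ 38211.538.
Standard quotas: Farrow 2.6201, Eskel 1.1202, Carrow 2.3025, Brisco 1.3468, Galen 3.6481, Arden 1.9623.
Lower quotas: Farrow 2, Eskel 1, Carrow 2, Brisco 1, Galen 3, Arden 1 (sum 10, leaving 3 seats).
Remainders in descending order: Arden 0.9623, Galen 0.6481, Farrow 0.6201, Brisco 0.3468, Carrow 0.3025, Eskel 0.1202.
The surplus seats go to Arden, Galen, Farrow.

Farrow 3, Eskel 1, Carrow 2, Brisco 1, Galen 4, Arden 2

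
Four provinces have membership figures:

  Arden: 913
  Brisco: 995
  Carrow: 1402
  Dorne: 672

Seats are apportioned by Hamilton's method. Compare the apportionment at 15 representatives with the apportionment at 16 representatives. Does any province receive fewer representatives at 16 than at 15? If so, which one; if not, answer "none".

At 15 seats: Arden 3, Brisco 4, Carrow 5, Dorne 3.
At 16 seats: Arden 4, Brisco 4, Carrow 5, Dorne 3.
No province's allocation decreased.

none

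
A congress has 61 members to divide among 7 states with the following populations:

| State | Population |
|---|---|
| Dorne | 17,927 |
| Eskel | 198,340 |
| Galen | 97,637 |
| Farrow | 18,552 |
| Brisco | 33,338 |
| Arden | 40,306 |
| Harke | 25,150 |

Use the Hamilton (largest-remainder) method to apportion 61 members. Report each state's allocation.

Dorne 2, Eskel 28, Galen 14, Farrow 3, Brisco 5, Arden 6, Harke 3

Total 431250; standard divisor 431250/61 ≈ 7069.672.
Standard quotas: Dorne 2.5358, Eskel 28.0550, Galen 13.8107, Farrow 2.6242, Brisco 4.7156, Arden 5.7013, Harke 3.5574.
Lower quotas: Dorne 2, Eskel 28, Galen 13, Farrow 2, Brisco 4, Arden 5, Harke 3 (sum 57, leaving 4 seats).
Remainders in descending order: Galen 0.8107, Brisco 0.7156, Arden 0.7013, Farrow 0.6242, Harke 0.5574, Dorne 0.5358, Eskel 0.0550.
Largest remainders: Galen, Brisco, Arden, Farrow receive the extra seats.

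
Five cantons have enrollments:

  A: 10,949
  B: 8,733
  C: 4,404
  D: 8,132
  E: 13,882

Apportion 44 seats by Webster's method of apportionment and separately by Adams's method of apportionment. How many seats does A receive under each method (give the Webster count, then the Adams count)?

Webster: A 11, B 8, C 4, D 8, E 13.
Adams: A 10, B 8, C 5, D 8, E 13.
A gets 11 under Webster and 10 under Adams.

11 and 10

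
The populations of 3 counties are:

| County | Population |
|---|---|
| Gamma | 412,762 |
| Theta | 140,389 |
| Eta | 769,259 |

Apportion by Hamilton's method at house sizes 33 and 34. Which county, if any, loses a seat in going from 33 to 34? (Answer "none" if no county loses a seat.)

At 33 seats: Gamma 10, Theta 4, Eta 19.
At 34 seats: Gamma 11, Theta 3, Eta 20.
Theta drops from 4 to 3.

Theta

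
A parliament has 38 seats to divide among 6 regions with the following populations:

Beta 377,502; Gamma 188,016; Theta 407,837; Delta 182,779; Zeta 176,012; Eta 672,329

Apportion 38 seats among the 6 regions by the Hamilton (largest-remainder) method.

The standard divisor is 2004475/38 ≈ 52749.342.
Standard quotas: Beta 7.1565, Gamma 3.5643, Theta 7.7316, Delta 3.4650, Zeta 3.3368, Eta 12.7457.
Lower quotas: Beta 7, Gamma 3, Theta 7, Delta 3, Zeta 3, Eta 12 (sum 35, leaving 3 seats).
Remainders in descending order: Eta 0.7457, Theta 0.7316, Gamma 0.5643, Delta 0.4650, Zeta 0.3368, Beta 0.1565.
The surplus seats go to Eta, Theta, Gamma.

Beta: 7; Gamma: 4; Theta: 8; Delta: 3; Zeta: 3; Eta: 13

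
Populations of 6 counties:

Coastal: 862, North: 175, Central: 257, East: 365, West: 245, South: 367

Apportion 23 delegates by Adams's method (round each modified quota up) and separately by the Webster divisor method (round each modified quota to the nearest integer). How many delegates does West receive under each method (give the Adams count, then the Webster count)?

Adams: Coastal 8, North 2, Central 3, East 3, West 3, South 4.
Webster: Coastal 8, North 2, Central 3, East 4, West 2, South 4.
West gets 3 under Adams and 2 under Webster.

3 and 2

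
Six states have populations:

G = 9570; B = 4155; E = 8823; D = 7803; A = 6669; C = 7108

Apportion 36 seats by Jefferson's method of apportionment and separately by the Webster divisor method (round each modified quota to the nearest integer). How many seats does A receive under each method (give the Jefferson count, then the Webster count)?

5 and 6

Jefferson: G 8, B 3, E 7, D 7, A 5, C 6.
Webster: G 8, B 3, E 7, D 6, A 6, C 6.
A gets 5 under Jefferson and 6 under Webster.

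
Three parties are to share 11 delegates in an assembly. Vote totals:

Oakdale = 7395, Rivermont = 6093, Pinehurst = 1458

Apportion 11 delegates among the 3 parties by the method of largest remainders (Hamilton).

Standard divisor: 14946 ÷ 11 ≈ 1358.727.
Standard quotas: Oakdale 5.4426, Rivermont 4.4843, Pinehurst 1.0731.
Lower quotas: Oakdale 5, Rivermont 4, Pinehurst 1 (sum 10, leaving 1 seat).
Remainders in descending order: Rivermont 0.4843, Oakdale 0.4426, Pinehurst 0.0731.
The surplus seat goes to Rivermont.

Oakdale 5, Rivermont 5, Pinehurst 1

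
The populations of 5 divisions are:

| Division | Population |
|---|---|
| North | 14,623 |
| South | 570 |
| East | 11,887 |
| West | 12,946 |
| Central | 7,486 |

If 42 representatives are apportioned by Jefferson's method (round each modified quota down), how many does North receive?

Standard divisor 47512/42 ≈ 1131.238; standard quotas: North 12.927, South 0.504, East 10.508, West 11.444, Central 6.618.
Rounding down gives 12, 0, 10, 11, 6 = 39 seats, so the divisor must be adjusted.
With modified divisor 1074: modified quotas North 13.615, South 0.531, East 11.068, West 12.054, Central 6.970.
Rounding down: North 13, South 0, East 11, West 12, Central 6 (total 42).
North receives 13.

13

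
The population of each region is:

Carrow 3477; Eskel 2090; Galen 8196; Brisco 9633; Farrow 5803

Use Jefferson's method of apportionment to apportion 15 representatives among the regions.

Carrow=2, Eskel=1, Galen=4, Brisco=5, Farrow=3

Standard divisor 29199/15 ≈ 1946.6; standard quotas: Carrow 1.786, Eskel 1.074, Galen 4.210, Brisco 4.949, Farrow 2.981.
Rounding down gives 1, 1, 4, 4, 2 = 12 seats, so the divisor must be adjusted.
With modified divisor 1700: modified quotas Carrow 2.045, Eskel 1.229, Galen 4.821, Brisco 5.666, Farrow 3.414.
Rounding down: Carrow 2, Eskel 1, Galen 4, Brisco 5, Farrow 3 (total 15).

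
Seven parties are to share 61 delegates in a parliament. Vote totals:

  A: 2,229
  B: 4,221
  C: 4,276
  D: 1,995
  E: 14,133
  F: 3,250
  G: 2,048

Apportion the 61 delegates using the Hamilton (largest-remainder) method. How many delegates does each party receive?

The standard divisor is 32152/61 ≈ 527.082.
Standard quotas: A 4.2289, B 8.0082, C 8.1126, D 3.7850, E 26.8137, F 6.1660, G 3.8855.
Lower quotas: A 4, B 8, C 8, D 3, E 26, F 6, G 3 (sum 58, leaving 3 seats).
Remainders in descending order: G 0.8855, E 0.8137, D 0.7850, A 0.2289, F 0.1660, C 0.1126, B 0.0082.
Largest remainders: G, E, D receive the extra seats.

A 4, B 8, C 8, D 4, E 27, F 6, G 4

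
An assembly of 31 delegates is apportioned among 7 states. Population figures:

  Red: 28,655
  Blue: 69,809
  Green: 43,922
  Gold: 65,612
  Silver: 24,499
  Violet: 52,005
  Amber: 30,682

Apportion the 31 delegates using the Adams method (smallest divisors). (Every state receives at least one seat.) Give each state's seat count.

Standard divisor 315184/31 ≈ 10167.226; standard quotas: Red 2.818, Blue 6.866, Green 4.320, Gold 6.453, Silver 2.410, Violet 5.115, Amber 3.018.
Rounding up gives 3, 7, 5, 7, 3, 6, 4 = 35 seats, so the divisor must be adjusted.
With modified divisor 11300: modified quotas Red 2.536, Blue 6.178, Green 3.887, Gold 5.806, Silver 2.168, Violet 4.602, Amber 2.715.
Rounding up: Red 3, Blue 7, Green 4, Gold 6, Silver 3, Violet 5, Amber 3 (total 31).

Red 3, Blue 7, Green 4, Gold 6, Silver 3, Violet 5, Amber 3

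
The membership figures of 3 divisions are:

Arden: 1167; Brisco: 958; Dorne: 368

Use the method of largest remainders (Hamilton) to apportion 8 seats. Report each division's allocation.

Arden: 4, Brisco: 3, Dorne: 1

The standard divisor is 2493/8 ≈ 311.625.
Standard quotas: Arden 3.745, Brisco 3.074, Dorne 1.181.
Lower quotas: Arden 3, Brisco 3, Dorne 1 (sum 7, leaving 1 seat).
Remainders in descending order: Arden 0.745, Dorne 0.181, Brisco 0.074.
Largest remainder: Arden receives the extra seat.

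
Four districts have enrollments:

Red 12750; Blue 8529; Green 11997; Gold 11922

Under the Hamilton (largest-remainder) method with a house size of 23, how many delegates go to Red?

Standard divisor: 45198 ÷ 23 ≈ 1965.13.
Standard quotas: Red 6.4881, Blue 4.3402, Green 6.1049, Gold 6.0668.
Lower quotas: Red 6, Blue 4, Green 6, Gold 6 (sum 22, leaving 1 seat).
Remainders in descending order: Red 0.4881, Blue 0.3402, Green 0.1049, Gold 0.0668.
Largest remainder: Red receives the extra seat.
Red receives 7.

7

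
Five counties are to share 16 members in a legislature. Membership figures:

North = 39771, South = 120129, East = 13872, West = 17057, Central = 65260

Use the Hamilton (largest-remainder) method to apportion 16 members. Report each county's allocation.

Total 256089; standard divisor 256089/16 ≈ 16005.562.
Standard quotas: North 2.4848, South 7.5055, East 0.8667, West 1.0657, Central 4.0773.
Lower quotas: North 2, South 7, East 0, West 1, Central 4 (sum 14, leaving 2 seats).
Remainders in descending order: East 0.8667, South 0.5055, North 0.4848, Central 0.0773, West 0.0657.
Largest remainders: East, South receive the extra seats.

North 2, South 8, East 1, West 1, Central 4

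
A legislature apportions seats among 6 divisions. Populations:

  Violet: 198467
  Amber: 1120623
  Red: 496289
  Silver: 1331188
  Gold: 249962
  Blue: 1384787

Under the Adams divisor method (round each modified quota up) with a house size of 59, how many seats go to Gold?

3

Standard divisor 4781316/59 ≈ 81039.254; standard quotas: Violet 2.449, Amber 13.828, Red 6.124, Silver 16.426, Gold 3.084, Blue 17.088.
Rounding up gives 3, 14, 7, 17, 4, 18 = 63 seats, so the divisor must be adjusted.
With modified divisor 84800: modified quotas Violet 2.340, Amber 13.215, Red 5.852, Silver 15.698, Gold 2.948, Blue 16.330.
Rounding up: Violet 3, Amber 14, Red 6, Silver 16, Gold 3, Blue 17 (total 59).
Gold receives 3.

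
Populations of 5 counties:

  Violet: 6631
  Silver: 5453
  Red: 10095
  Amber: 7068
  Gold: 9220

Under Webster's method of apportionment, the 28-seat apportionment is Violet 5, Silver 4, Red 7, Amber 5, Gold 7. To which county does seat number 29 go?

Priority for the next seat is population ÷ (current seats + 0.5).
Priorities: Violet 1205.636, Silver 1211.778, Red 1346.000, Amber 1285.091, Gold 1229.333.
Highest priority: Red.

Red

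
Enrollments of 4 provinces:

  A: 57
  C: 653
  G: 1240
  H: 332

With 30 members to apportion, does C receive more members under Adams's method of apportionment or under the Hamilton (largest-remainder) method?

Adams: A 1, C 8, G 16, H 5.
Hamilton: A 1, C 9, G 16, H 4.
C gets 8 under Adams and 9 under Hamilton.

Hamilton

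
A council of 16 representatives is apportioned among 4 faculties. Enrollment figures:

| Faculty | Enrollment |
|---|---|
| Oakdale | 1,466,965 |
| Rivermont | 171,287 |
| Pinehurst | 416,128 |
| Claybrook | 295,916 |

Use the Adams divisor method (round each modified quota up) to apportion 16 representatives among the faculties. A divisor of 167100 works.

With modified divisor 167100: modified quotas Oakdale 8.779, Rivermont 1.025, Pinehurst 2.490, Claybrook 1.771.
Rounding up: Oakdale 9, Rivermont 2, Pinehurst 3, Claybrook 2 (total 16).

Oakdale=9, Rivermont=2, Pinehurst=3, Claybrook=2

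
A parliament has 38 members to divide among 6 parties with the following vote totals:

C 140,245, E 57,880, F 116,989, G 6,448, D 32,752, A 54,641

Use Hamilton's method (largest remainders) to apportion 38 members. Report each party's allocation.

C=13, E=5, F=11, G=1, D=3, A=5

Standard divisor: 408955 ÷ 38 ≈ 10761.974.
Standard quotas: C 13.0315, E 5.3782, F 10.8706, G 0.5991, D 3.0433, A 5.0772.
Lower quotas: C 13, E 5, F 10, G 0, D 3, A 5 (sum 36, leaving 2 seats).
Remainders in descending order: F 0.8706, G 0.5991, E 0.3782, A 0.0772, D 0.0433, C 0.0315.
Largest remainders: F, G receive the extra seats.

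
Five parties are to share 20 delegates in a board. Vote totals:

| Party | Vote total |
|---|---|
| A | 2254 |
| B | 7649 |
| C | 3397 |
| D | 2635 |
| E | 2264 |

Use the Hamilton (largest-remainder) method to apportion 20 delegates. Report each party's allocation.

Standard divisor: 18199 ÷ 20 ≈ 909.95.
Standard quotas: A 2.4771, B 8.4060, C 3.7332, D 2.8958, E 2.4880.
Lower quotas: A 2, B 8, C 3, D 2, E 2 (sum 17, leaving 3 seats).
Remainders in descending order: D 0.8958, C 0.7332, E 0.4880, A 0.4771, B 0.4060.
The surplus seats go to D, C, E.

A=2, B=8, C=4, D=3, E=3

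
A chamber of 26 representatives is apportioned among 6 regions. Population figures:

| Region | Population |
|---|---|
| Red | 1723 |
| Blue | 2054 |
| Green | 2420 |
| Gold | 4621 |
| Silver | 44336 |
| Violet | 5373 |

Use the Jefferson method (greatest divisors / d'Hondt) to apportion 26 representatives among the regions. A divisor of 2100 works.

With modified divisor 2100: modified quotas Red 0.820, Blue 0.978, Green 1.152, Gold 2.200, Silver 21.112, Violet 2.559.
Rounding down: Red 0, Blue 0, Green 1, Gold 2, Silver 21, Violet 2 (total 26).

Red 0; Blue 0; Green 1; Gold 2; Silver 21; Violet 2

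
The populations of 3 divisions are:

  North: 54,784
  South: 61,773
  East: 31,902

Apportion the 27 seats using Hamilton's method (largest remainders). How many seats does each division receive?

Total 148459; standard divisor 148459/27 ≈ 5498.481.
Standard quotas: North 9.9635, South 11.2346, East 5.8020.
Lower quotas: North 9, South 11, East 5 (sum 25, leaving 2 seats).
Remainders in descending order: North 0.9635, East 0.8020, South 0.2346.
Largest remainders: North, East receive the extra seats.

North: 10, South: 11, East: 6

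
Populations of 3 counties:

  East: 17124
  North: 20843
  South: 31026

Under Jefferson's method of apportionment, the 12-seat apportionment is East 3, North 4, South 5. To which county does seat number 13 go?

Priority for the next seat is population ÷ (current seats + 1).
Priorities: East 4281.000, North 4168.600, South 5171.000.
Highest priority: South.

South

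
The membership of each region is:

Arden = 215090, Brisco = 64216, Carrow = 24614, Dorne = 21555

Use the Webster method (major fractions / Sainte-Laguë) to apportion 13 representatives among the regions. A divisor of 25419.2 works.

Arden 8, Brisco 3, Carrow 1, Dorne 1

With modified divisor 25419.2: modified quotas Arden 8.462, Brisco 2.526, Carrow 0.968, Dorne 0.848.
Rounding to the nearest integer: Arden 8, Brisco 3, Carrow 1, Dorne 1 (total 13).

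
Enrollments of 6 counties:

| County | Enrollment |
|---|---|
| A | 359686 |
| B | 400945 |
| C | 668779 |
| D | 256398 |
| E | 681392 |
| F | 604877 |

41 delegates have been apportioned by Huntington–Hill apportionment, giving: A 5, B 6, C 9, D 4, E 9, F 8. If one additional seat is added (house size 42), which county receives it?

E

Priority for the next seat is population ÷ (√(s·(s+1))).
Priorities: A 65669.379, B 61867.157, C 70495.496, D 57332.336, E 71825.023, F 71285.438.
Highest priority: E.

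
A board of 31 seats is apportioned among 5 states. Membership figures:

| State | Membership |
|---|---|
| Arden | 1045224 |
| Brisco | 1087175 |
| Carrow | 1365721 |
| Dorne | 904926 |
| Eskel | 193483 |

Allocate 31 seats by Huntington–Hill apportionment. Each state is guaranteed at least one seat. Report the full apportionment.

With divisor 144620: modified quotas Arden 7.227, Brisco 7.517, Carrow 9.444, Dorne 6.257, Eskel 1.338.
Geometric-mean thresholds: Arden √(7·8)=7.483, Brisco √(7·8)=7.483, Carrow √(9·10)=9.487, Dorne √(6·7)=6.481, Eskel √(1·2)=1.414.
Each quota rounded against its threshold gives Arden 7, Brisco 8, Carrow 9, Dorne 6, Eskel 1 (total 31).

Arden 7, Brisco 8, Carrow 9, Dorne 6, Eskel 1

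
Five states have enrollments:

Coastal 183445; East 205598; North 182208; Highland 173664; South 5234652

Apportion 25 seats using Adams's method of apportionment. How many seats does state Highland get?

Standard divisor 5979567/25 ≈ 239182.68; standard quotas: Coastal 0.767, East 0.860, North 0.762, Highland 0.726, South 21.886.
Rounding up gives 1, 1, 1, 1, 22 = 26 seats, so the divisor must be adjusted.
With modified divisor 255500: modified quotas Coastal 0.718, East 0.805, North 0.713, Highland 0.680, South 20.488.
Rounding up: Coastal 1, East 1, North 1, Highland 1, South 21 (total 25).
Highland receives 1.

1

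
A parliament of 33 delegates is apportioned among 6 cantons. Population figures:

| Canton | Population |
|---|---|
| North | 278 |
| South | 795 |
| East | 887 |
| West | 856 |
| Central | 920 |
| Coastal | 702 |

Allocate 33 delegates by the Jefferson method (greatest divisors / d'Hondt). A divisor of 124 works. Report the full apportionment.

With modified divisor 124: modified quotas North 2.242, South 6.411, East 7.153, West 6.903, Central 7.419, Coastal 5.661.
Rounding down: North 2, South 6, East 7, West 6, Central 7, Coastal 5 (total 33).

North: 2, South: 6, East: 7, West: 6, Central: 7, Coastal: 5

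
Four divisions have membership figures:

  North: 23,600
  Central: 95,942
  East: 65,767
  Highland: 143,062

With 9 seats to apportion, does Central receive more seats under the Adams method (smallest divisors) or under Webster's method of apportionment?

Adams: North 1, Central 3, East 2, Highland 3.
Webster: North 1, Central 2, East 2, Highland 4.
Central gets 3 under Adams and 2 under Webster.

Adams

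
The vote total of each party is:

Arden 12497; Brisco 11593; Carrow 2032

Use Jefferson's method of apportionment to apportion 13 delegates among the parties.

Standard divisor 26122/13 ≈ 2009.385; standard quotas: Arden 6.219, Brisco 5.769, Carrow 1.011.
Rounding down gives 6, 5, 1 = 12 seats, so the divisor must be adjusted.
With modified divisor 1900: modified quotas Arden 6.577, Brisco 6.102, Carrow 1.069.
Rounding down: Arden 6, Brisco 6, Carrow 1 (total 13).

Arden 6, Brisco 6, Carrow 1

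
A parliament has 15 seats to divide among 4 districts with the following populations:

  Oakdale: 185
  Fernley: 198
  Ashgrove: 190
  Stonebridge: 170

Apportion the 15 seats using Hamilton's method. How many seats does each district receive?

Oakdale 4; Fernley 4; Ashgrove 4; Stonebridge 3

The standard divisor is 743/15 ≈ 49.533.
Standard quotas: Oakdale 3.735, Fernley 3.997, Ashgrove 3.836, Stonebridge 3.432.
Lower quotas: Oakdale 3, Fernley 3, Ashgrove 3, Stonebridge 3 (sum 12, leaving 3 seats).
Remainders in descending order: Fernley 0.997, Ashgrove 0.836, Oakdale 0.735, Stonebridge 0.432.
The surplus seats go to Fernley, Ashgrove, Oakdale.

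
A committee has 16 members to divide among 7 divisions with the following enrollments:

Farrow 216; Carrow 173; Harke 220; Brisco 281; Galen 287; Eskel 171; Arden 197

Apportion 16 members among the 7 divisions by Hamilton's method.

Farrow 2; Carrow 2; Harke 2; Brisco 3; Galen 3; Eskel 2; Arden 2

Standard divisor: 1545 ÷ 16 ≈ 96.562.
Standard quotas: Farrow 2.237, Carrow 1.792, Harke 2.278, Brisco 2.910, Galen 2.972, Eskel 1.771, Arden 2.040.
Lower quotas: Farrow 2, Carrow 1, Harke 2, Brisco 2, Galen 2, Eskel 1, Arden 2 (sum 12, leaving 4 seats).
Remainders in descending order: Galen 0.972, Brisco 0.910, Carrow 0.792, Eskel 0.771, Harke 0.278, Farrow 0.237, Arden 0.040.
The surplus seats go to Galen, Brisco, Carrow, Eskel.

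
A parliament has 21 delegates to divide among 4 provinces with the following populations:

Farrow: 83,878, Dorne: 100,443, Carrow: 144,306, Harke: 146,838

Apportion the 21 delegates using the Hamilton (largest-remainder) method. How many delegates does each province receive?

Farrow 4, Dorne 4, Carrow 6, Harke 7

The standard divisor is 475465/21 ≈ 22641.19.
Standard quotas: Farrow 3.7047, Dorne 4.4363, Carrow 6.3736, Harke 6.4854.
Lower quotas: Farrow 3, Dorne 4, Carrow 6, Harke 6 (sum 19, leaving 2 seats).
Remainders in descending order: Farrow 0.7047, Harke 0.4854, Dorne 0.4363, Carrow 0.3736.
The surplus seats go to Farrow, Harke.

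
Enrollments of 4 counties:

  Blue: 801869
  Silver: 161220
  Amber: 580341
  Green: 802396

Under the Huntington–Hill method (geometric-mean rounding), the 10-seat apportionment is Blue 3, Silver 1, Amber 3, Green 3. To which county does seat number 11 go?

Priority for the next seat is population ÷ (√(s·(s+1))).
Priorities: Blue 231479.642, Silver 113999.755, Amber 167530.016, Green 231631.773.
Highest priority: Green.

Green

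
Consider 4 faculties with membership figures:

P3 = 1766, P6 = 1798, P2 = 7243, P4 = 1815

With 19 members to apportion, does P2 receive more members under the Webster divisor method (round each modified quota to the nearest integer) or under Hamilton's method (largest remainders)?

Webster: P3 3, P6 3, P2 10, P4 3.
Hamilton: P3 2, P6 3, P2 11, P4 3.
P2 gets 10 under Webster and 11 under Hamilton.

Hamilton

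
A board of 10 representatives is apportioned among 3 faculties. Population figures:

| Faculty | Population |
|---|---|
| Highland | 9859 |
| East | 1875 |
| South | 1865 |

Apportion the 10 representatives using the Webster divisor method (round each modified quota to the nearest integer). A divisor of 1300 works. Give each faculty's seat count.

Highland 8, East 1, South 1

With modified divisor 1300: modified quotas Highland 7.584, East 1.442, South 1.435.
Rounding to the nearest integer: Highland 8, East 1, South 1 (total 10).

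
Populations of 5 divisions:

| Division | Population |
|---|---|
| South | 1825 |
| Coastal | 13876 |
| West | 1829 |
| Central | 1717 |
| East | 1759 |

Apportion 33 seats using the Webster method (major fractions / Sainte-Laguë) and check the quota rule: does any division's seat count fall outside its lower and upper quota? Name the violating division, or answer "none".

Standard quotas: South 2.867, Coastal 21.799, West 2.873, Central 2.697, East 2.763.
Webster allocation: South 3, Coastal 21, West 3, Central 3, East 3.
Every allocation lies between the lower and upper quota.

none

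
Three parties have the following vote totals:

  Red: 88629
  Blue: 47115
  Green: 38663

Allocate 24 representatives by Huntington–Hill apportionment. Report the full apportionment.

Red=12; Blue=7; Green=5

With divisor 7183: modified quotas Red 12.339, Blue 6.559, Green 5.383.
Geometric-mean thresholds: Red √(12·13)=12.490, Blue √(6·7)=6.481, Green √(5·6)=5.477.
Each quota rounded against its threshold gives Red 12, Blue 7, Green 5 (total 24).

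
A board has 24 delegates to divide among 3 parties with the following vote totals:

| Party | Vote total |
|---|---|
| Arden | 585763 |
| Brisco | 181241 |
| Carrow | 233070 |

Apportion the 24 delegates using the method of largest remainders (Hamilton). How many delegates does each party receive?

Arden: 14, Brisco: 4, Carrow: 6

Total 1000074; standard divisor 1000074/24 ≈ 41669.75.
Standard quotas: Arden 14.0573, Brisco 4.3495, Carrow 5.5933.
Lower quotas: Arden 14, Brisco 4, Carrow 5 (sum 23, leaving 1 seat).
Remainders in descending order: Carrow 0.5933, Brisco 0.3495, Arden 0.0573.
Largest remainder: Carrow receives the extra seat.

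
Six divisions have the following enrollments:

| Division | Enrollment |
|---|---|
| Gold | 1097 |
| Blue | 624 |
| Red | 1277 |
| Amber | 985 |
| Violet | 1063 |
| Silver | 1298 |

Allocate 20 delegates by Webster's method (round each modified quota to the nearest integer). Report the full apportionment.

Gold=4, Blue=2, Red=4, Amber=3, Violet=3, Silver=4

Standard divisor 6344/20 ≈ 317.2; standard quotas: Gold 3.458, Blue 1.967, Red 4.026, Amber 3.105, Violet 3.351, Silver 4.092.
Rounding to the nearest integer gives 3, 2, 4, 3, 3, 4 = 19 seats, so the divisor must be adjusted.
With modified divisor 310: modified quotas Gold 3.539, Blue 2.013, Red 4.119, Amber 3.177, Violet 3.429, Silver 4.187.
Rounding to the nearest integer: Gold 4, Blue 2, Red 4, Amber 3, Violet 3, Silver 4 (total 20).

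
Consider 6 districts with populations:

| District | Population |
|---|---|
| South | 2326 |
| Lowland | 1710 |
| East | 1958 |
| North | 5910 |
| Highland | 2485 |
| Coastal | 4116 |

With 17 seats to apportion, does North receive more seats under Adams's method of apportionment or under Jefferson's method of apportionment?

Adams: South 2, Lowland 2, East 2, North 5, Highland 2, Coastal 4.
Jefferson: South 2, Lowland 1, East 2, North 6, Highland 2, Coastal 4.
North gets 5 under Adams and 6 under Jefferson.

Jefferson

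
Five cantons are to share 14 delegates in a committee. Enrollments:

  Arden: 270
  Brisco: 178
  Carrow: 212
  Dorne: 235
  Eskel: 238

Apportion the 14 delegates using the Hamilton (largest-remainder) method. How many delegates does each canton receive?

Arden 3, Brisco 2, Carrow 3, Dorne 3, Eskel 3

The standard divisor is 1133/14 ≈ 80.929.
Standard quotas: Arden 3.336, Brisco 2.199, Carrow 2.620, Dorne 2.904, Eskel 2.941.
Lower quotas: Arden 3, Brisco 2, Carrow 2, Dorne 2, Eskel 2 (sum 11, leaving 3 seats).
Remainders in descending order: Eskel 0.941, Dorne 0.904, Carrow 0.620, Arden 0.336, Brisco 0.199.
Largest remainders: Eskel, Dorne, Carrow receive the extra seats.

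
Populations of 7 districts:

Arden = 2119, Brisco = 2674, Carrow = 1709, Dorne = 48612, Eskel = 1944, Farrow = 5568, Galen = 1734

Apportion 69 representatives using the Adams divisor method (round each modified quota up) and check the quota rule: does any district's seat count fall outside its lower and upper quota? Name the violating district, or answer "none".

Dorne

Standard quotas: Arden 2.272, Brisco 2.867, Carrow 1.832, Dorne 52.117, Eskel 2.084, Farrow 5.969, Galen 1.859.
Adams allocation: Arden 3, Brisco 3, Carrow 2, Dorne 51, Eskel 2, Farrow 6, Galen 2.
Dorne has quota 52.117 (lower 52, upper 53) but receives 51 — outside the quota interval.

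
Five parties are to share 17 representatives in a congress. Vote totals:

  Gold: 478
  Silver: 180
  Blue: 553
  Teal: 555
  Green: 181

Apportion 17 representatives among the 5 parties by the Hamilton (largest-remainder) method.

Standard divisor: 1947 ÷ 17 ≈ 114.529.
Standard quotas: Gold 4.174, Silver 1.572, Blue 4.828, Teal 4.846, Green 1.580.
Lower quotas: Gold 4, Silver 1, Blue 4, Teal 4, Green 1 (sum 14, leaving 3 seats).
Remainders in descending order: Teal 0.846, Blue 0.828, Green 0.580, Silver 0.572, Gold 0.174.
The surplus seats go to Teal, Blue, Green.

Gold 4, Silver 1, Blue 5, Teal 5, Green 2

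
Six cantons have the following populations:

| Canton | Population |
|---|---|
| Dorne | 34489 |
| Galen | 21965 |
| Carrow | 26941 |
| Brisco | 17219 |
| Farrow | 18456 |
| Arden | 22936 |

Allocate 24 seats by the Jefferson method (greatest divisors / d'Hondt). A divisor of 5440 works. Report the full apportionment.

With modified divisor 5440: modified quotas Dorne 6.340, Galen 4.038, Carrow 4.952, Brisco 3.165, Farrow 3.393, Arden 4.216.
Rounding down: Dorne 6, Galen 4, Carrow 4, Brisco 3, Farrow 3, Arden 4 (total 24).

Dorne 6; Galen 4; Carrow 4; Brisco 3; Farrow 3; Arden 4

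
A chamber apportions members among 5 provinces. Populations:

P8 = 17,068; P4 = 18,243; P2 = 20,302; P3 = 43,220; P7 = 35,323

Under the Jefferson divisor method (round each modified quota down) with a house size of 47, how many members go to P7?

Standard divisor 134156/47 ≈ 2854.383; standard quotas: P8 5.980, P4 6.391, P2 7.113, P3 15.142, P7 12.375.
Rounding down gives 5, 6, 7, 15, 12 = 45 seats, so the divisor must be adjusted.
With modified divisor 2710: modified quotas P8 6.298, P4 6.732, P2 7.492, P3 15.948, P7 13.034.
Rounding down: P8 6, P4 6, P2 7, P3 15, P7 13 (total 47).
P7 receives 13.

13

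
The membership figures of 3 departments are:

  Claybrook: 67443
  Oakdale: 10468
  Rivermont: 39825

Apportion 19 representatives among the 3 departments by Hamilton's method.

The standard divisor is 117736/19 ≈ 6196.632.
Standard quotas: Claybrook 10.8838, Oakdale 1.6893, Rivermont 6.4269.
Lower quotas: Claybrook 10, Oakdale 1, Rivermont 6 (sum 17, leaving 2 seats).
Remainders in descending order: Claybrook 0.8838, Oakdale 0.6893, Rivermont 0.4269.
The surplus seats go to Claybrook, Oakdale.

Claybrook: 11; Oakdale: 2; Rivermont: 6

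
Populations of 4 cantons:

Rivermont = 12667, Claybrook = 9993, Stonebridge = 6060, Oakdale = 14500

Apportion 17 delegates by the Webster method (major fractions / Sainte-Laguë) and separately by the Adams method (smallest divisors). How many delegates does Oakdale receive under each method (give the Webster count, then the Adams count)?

6 and 5

Webster: Rivermont 5, Claybrook 4, Stonebridge 2, Oakdale 6.
Adams: Rivermont 5, Claybrook 4, Stonebridge 3, Oakdale 5.
Oakdale gets 6 under Webster and 5 under Adams.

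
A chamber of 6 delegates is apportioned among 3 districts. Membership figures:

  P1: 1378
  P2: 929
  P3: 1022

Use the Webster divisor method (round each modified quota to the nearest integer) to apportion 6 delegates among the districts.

P1 2, P2 2, P3 2

Standard divisor 3329/6 ≈ 554.833; standard quotas: P1 2.484, P2 1.674, P3 1.842.
Rounding to the nearest integer gives P1 2, P2 2, P3 2 — total 6, matching the house size, so no adjustment is needed.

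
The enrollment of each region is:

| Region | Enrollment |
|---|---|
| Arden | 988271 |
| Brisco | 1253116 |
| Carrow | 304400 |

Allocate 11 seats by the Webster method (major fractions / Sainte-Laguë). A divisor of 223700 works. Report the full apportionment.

With modified divisor 223700: modified quotas Arden 4.418, Brisco 5.602, Carrow 1.361.
Rounding to the nearest integer: Arden 4, Brisco 6, Carrow 1 (total 11).

Arden=4, Brisco=6, Carrow=1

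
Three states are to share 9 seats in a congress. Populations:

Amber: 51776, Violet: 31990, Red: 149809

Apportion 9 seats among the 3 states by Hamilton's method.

Total 233575; standard divisor 233575/9 ≈ 25952.778.
Standard quotas: Amber 1.9950, Violet 1.2326, Red 5.7724.
Lower quotas: Amber 1, Violet 1, Red 5 (sum 7, leaving 2 seats).
Remainders in descending order: Amber 0.9950, Red 0.7724, Violet 0.2326.
The surplus seats go to Amber, Red.

Amber 2; Violet 1; Red 6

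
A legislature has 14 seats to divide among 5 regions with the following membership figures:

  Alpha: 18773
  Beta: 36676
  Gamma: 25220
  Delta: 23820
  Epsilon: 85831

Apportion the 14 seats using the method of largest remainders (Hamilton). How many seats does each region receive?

Standard divisor: 190320 ÷ 14 ≈ 13594.286.
Standard quotas: Alpha 1.3809, Beta 2.6979, Gamma 1.8552, Delta 1.7522, Epsilon 6.3138.
Lower quotas: Alpha 1, Beta 2, Gamma 1, Delta 1, Epsilon 6 (sum 11, leaving 3 seats).
Remainders in descending order: Gamma 0.8552, Delta 0.7522, Beta 0.6979, Alpha 0.3809, Epsilon 0.3138.
Largest remainders: Gamma, Delta, Beta receive the extra seats.

Alpha=1; Beta=3; Gamma=2; Delta=2; Epsilon=6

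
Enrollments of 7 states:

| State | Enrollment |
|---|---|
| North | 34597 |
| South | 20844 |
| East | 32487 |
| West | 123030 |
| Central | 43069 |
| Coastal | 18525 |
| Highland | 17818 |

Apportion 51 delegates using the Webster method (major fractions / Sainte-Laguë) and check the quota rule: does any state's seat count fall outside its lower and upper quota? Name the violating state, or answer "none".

none

Standard quotas: North 6.077, South 3.661, East 5.706, West 21.609, Central 7.565, Coastal 3.254, Highland 3.130.
Webster allocation: North 6, South 4, East 6, West 21, Central 8, Coastal 3, Highland 3.
Every allocation lies between the lower and upper quota.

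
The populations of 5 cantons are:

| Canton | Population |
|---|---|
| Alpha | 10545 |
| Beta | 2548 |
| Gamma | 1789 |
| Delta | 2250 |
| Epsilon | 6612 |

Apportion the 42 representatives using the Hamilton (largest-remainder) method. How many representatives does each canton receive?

The standard divisor is 23744/42 ≈ 565.333.
Standard quotas: Alpha 18.6527, Beta 4.5071, Gamma 3.1645, Delta 3.9800, Epsilon 11.6958.
Lower quotas: Alpha 18, Beta 4, Gamma 3, Delta 3, Epsilon 11 (sum 39, leaving 3 seats).
Remainders in descending order: Delta 0.9800, Epsilon 0.6958, Alpha 0.6527, Beta 0.5071, Gamma 0.1645.
Largest remainders: Delta, Epsilon, Alpha receive the extra seats.

Alpha=19; Beta=4; Gamma=3; Delta=4; Epsilon=12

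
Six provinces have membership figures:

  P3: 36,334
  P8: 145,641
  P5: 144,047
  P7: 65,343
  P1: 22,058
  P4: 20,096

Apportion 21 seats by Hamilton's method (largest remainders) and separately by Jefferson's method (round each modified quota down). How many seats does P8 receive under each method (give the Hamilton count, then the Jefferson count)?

Hamilton: P3 2, P8 7, P5 7, P7 3, P1 1, P4 1.
Jefferson: P3 1, P8 8, P5 7, P7 3, P1 1, P4 1.
P8 gets 7 under Hamilton and 8 under Jefferson.

7 and 8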